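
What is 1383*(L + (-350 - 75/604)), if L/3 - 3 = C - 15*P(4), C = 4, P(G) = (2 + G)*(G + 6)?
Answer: -2530324353/604 ≈ -4.1893e+6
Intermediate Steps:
P(G) = (2 + G)*(6 + G)
L = -2679 (L = 9 + 3*(4 - 15*(12 + 4**2 + 8*4)) = 9 + 3*(4 - 15*(12 + 16 + 32)) = 9 + 3*(4 - 15*60) = 9 + 3*(4 - 900) = 9 + 3*(-896) = 9 - 2688 = -2679)
1383*(L + (-350 - 75/604)) = 1383*(-2679 + (-350 - 75/604)) = 1383*(-2679 - 211475/604) = 1383*(-1829591/604) = -2530324353/604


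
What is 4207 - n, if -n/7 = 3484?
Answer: 28595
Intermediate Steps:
n = -24388 (n = -7*3484 = -24388)
4207 - n = 4207 - 1*(-24388) = 4207 + 24388 = 28595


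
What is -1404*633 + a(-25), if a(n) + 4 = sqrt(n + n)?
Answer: -888736 + 5*I*sqrt(2) ≈ -8.8874e+5 + 7.0711*I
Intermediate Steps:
a(n) = -4 + sqrt(2)*sqrt(n) (a(n) = -4 + sqrt(n + n) = -4 + sqrt(2*n) = -4 + sqrt(2)*sqrt(n))
-1404*633 + a(-25) = -1404*633 + (-4 + sqrt(2)*sqrt(-25)) = -888732 + (-4 + sqrt(2)*(5*I)) = -888732 + (-4 + 5*I*sqrt(2)) = -888736 + 5*I*sqrt(2)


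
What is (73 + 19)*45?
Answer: 4140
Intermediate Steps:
(73 + 19)*45 = 92*45 = 4140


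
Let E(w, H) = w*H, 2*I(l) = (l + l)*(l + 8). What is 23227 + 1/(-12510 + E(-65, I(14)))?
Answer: 755574309/32530 ≈ 23227.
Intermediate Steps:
I(l) = l*(8 + l) (I(l) = ((l + l)*(l + 8))/2 = ((2*l)*(8 + l))/2 = (2*l*(8 + l))/2 = l*(8 + l))
E(w, H) = H*w
23227 + 1/(-12510 + E(-65, I(14))) = 23227 + 1/(-12510 + (14*(8 + 14))*(-65)) = 23227 + 1/(-12510 + (14*22)*(-65)) = 23227 + 1/(-12510 + 308*(-65)) = 23227 + 1/(-12510 - 20020) = 23227 + 1/(-32530) = 23227 - 1/32530 = 755574309/32530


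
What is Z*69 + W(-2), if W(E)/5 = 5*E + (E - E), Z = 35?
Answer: 2365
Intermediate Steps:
W(E) = 25*E (W(E) = 5*(5*E + (E - E)) = 5*(5*E + 0) = 5*(5*E) = 25*E)
Z*69 + W(-2) = 35*69 + 25*(-2) = 2415 - 50 = 2365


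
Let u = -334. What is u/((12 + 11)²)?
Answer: -334/529 ≈ -0.63138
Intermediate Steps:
u/((12 + 11)²) = -334/(12 + 11)² = -334/(23²) = -334/529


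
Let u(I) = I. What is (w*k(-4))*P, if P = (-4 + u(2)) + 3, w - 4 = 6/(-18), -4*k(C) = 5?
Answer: -55/12 ≈ -4.5833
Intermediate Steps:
k(C) = -5/4 (k(C) = -1/4*5 = -5/4)
w = 11/3 (w = 4 + 6/(-18) = 4 + 6*(-1/18) = 4 - 1/3 = 11/3 ≈ 3.6667)
P = 1 (P = (-4 + 2) + 3 = -2 + 3 = 1)
(w*k(-4))*P = ((11/3)*(-5/4))*1 = -55/12*1 = -55/12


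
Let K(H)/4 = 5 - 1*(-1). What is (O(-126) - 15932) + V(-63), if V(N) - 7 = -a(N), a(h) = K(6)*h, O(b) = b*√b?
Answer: -14413 - 378*I*√14 ≈ -14413.0 - 1414.3*I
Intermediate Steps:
K(H) = 24 (K(H) = 4*(5 - 1*(-1)) = 4*(5 + 1) = 4*6 = 24)
O(b) = b^(3/2)
a(h) = 24*h
V(N) = 7 - 24*N
(O(-126) - 15932) + V(-63) = ((-126)^(3/2) - 15932) + (7 - 24*(-63)) = (-378*I*√14 - 15932) + (7 + 1512) = (-15932 - 378*I*√14) + 1519 = -14413 - 378*I*√14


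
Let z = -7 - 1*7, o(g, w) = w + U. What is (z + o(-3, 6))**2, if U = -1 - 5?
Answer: 196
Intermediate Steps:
U = -6
o(g, w) = -6 + w (o(g, w) = w - 6 = -6 + w)
z = -14 (z = -7 - 7 = -14)
(z + o(-3, 6))**2 = (-14 + (-6 + 6))**2 = (-14 + 0)**2 = (-14)**2 = 196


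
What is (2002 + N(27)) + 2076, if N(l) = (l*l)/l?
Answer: 4105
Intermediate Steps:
N(l) = l (N(l) = l**2/l = l)
(2002 + N(27)) + 2076 = (2002 + 27) + 2076 = 2029 + 2076 = 4105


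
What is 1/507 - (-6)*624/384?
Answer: 19777/2028 ≈ 9.7520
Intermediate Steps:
1/507 - (-6)*624/384 = 1/507 - (-6)*624*(1/384) = 1/507 - (-6)*13/8 = 1/507 - 1*(-39/4) = 1/507 + 39/4 = 19777/2028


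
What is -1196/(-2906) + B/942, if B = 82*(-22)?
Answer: -1028948/684363 ≈ -1.5035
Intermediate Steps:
B = -1804
-1196/(-2906) + B/942 = -1196/(-2906) - 1804/942 = -1196*(-1/2906) - 1804*1/942 = 598/1453 - 902/471 = -1028948/684363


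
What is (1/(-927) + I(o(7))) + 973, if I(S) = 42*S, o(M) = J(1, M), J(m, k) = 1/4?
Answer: 1823407/1854 ≈ 983.50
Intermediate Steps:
J(m, k) = 1/4
o(M) = 1/4
(1/(-927) + I(o(7))) + 973 = (1/(-927) + 42*(1/4)) + 973 = (-1/927 + 21/2) + 973 = 19465/1854 + 973 = 1823407/1854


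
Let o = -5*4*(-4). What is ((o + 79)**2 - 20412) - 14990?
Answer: -10121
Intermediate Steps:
o = 80 (o = -20*(-4) = 80)
((o + 79)**2 - 20412) - 14990 = ((80 + 79)**2 - 20412) - 14990 = (159**2 - 20412) - 14990 = (25281 - 20412) - 14990 = 4869 - 14990 = -10121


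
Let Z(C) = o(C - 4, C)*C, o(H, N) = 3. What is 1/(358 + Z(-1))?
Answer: 1/355 ≈ 0.0028169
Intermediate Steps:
Z(C) = 3*C
1/(358 + Z(-1)) = 1/(358 + 3*(-1)) = 1/(358 - 3) = 1/355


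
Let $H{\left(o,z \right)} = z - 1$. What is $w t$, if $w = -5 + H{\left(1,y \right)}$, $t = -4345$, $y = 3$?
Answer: $13035$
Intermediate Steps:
$H{\left(o,z \right)} = -1 + z$ ($H{\left(o,z \right)} = z - 1 = -1 + z$)
$w = -3$ ($w = -5 + \left(-1 + 3\right) = -5 + 2 = -3$)
$w t = \left(-3\right) \left(-4345\right) = 13035$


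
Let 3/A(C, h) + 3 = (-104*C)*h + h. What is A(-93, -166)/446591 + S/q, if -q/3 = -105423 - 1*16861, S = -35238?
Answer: -4211531513366329/43844961651460762 ≈ -0.096055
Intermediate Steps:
A(C, h) = 3/(-3 + h - 104*C*h) (A(C, h) = 3/(-3 + ((-104*C)*h + h)) = 3/(-3 + (-104*C*h + h)) = 3/(-3 + (h - 104*C*h)) = 3/(-3 + h - 104*C*h))
q = 366852 (q = -3*(-105423 - 1*16861) = -3*(-105423 - 16861) = -3*(-122284) = 366852)
A(-93, -166)/446591 + S/q = -3/(3 - 1*(-166) + 104*(-93)*(-166))/446591 - 35238/366852 = -3/(3 + 166 + 1605552)*(1/446591) - 35238*1/366852 = -3/1605721*(1/446591) - 5873/61142 = -3*1/1605721*(1/446591) - 5873/61142 = -3/1605721*1/446591 - 5873/61142 = -3/717100547111 - 5873/61142 = -4211531513366329/43844961651460762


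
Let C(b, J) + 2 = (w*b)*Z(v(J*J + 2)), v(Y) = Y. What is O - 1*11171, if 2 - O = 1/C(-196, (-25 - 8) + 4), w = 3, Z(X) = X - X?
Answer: -22337/2 ≈ -11169.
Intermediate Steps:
Z(X) = 0
C(b, J) = -2 (C(b, J) = -2 + (3*b)*0 = -2 + 0 = -2)
O = 5/2 (O = 2 - 1/(-2) = 2 - 1*(-½) = 2 + ½ = 5/2 ≈ 2.5000)
O - 1*11171 = 5/2 - 1*11171 = 5/2 - 11171 = -22337/2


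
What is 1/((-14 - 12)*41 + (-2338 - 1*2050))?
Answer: -1/5454 ≈ -0.00018335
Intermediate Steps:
1/((-14 - 12)*41 + (-2338 - 1*2050)) = 1/(-26*41 + (-2338 - 2050)) = 1/(-1066 - 4388) = 1/(-5454) = -1/5454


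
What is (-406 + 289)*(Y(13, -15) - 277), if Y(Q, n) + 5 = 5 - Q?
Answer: 33930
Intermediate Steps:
Y(Q, n) = -Q (Y(Q, n) = -5 + (5 - Q) = -Q)
(-406 + 289)*(Y(13, -15) - 277) = (-406 + 289)*(-1*13 - 277) = -117*(-13 - 277) = -117*(-290) = 33930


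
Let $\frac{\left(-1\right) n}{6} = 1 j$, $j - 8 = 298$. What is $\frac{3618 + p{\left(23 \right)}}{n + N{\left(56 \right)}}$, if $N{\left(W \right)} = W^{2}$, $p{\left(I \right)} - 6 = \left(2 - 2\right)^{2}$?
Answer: $\frac{906}{325} \approx 2.7877$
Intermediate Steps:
$j = 306$ ($j = 8 + 298 = 306$)
$p{\left(I \right)} = 6$ ($p{\left(I \right)} = 6 + \left(2 - 2\right)^{2} = 6 + 0^{2} = 6 + 0 = 6$)
$n = -1836$ ($n = - 6 \cdot 1 \cdot 306 = \left(-6\right) 306 = -1836$)
$\frac{3618 + p{\left(23 \right)}}{n + N{\left(56 \right)}} = \frac{3618 + 6}{-1836 + 56^{2}} = \frac{3624}{-1836 + 3136} = \frac{3624}{1300} = 3624 \cdot \frac{1}{1300} = \frac{906}{325}$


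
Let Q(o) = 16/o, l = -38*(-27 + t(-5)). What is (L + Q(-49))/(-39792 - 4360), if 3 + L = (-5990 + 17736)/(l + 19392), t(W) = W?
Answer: 198825/3184595456 ≈ 6.2433e-5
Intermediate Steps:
l = 1216 (l = -38*(-27 - 5) = -38*(-32) = 1216)
L = -3577/1472 (L = -3 + (-5990 + 17736)/(1216 + 19392) = -3 + 11746/20608 = -3 + 11746*(1/20608) = -3 + 839/1472 = -3577/1472 ≈ -2.4300)
(L + Q(-49))/(-39792 - 4360) = (-3577/1472 + 16/(-49))/(-39792 - 4360) = (-3577/1472 + 16*(-1/49))/(-44152) = (-3577/1472 - 16/49)*(-1/44152) = -198825/72128*(-1/44152) = 198825/3184595456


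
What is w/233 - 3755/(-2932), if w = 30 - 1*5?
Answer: 948215/683156 ≈ 1.3880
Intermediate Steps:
w = 25 (w = 30 - 5 = 25)
w/233 - 3755/(-2932) = 25/233 - 3755/(-2932) = 25*(1/233) - 3755*(-1/2932) = 25/233 + 3755/2932 = 948215/683156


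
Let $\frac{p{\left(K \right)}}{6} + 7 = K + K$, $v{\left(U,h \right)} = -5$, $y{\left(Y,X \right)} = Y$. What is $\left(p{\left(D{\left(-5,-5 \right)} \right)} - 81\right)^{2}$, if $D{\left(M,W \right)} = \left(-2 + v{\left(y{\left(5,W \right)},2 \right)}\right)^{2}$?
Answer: $216225$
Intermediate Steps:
$D{\left(M,W \right)} = 49$ ($D{\left(M,W \right)} = \left(-2 - 5\right)^{2} = \left(-7\right)^{2} = 49$)
$p{\left(K \right)} = -42 + 12 K$ ($p{\left(K \right)} = -42 + 6 \left(K + K\right) = -42 + 6 \cdot 2 K = -42 + 12 K$)
$\left(p{\left(D{\left(-5,-5 \right)} \right)} - 81\right)^{2} = \left(\left(-42 + 12 \cdot 49\right) - 81\right)^{2} = \left(\left(-42 + 588\right) - 81\right)^{2} = \left(546 - 81\right)^{2} = 465^{2} = 216225$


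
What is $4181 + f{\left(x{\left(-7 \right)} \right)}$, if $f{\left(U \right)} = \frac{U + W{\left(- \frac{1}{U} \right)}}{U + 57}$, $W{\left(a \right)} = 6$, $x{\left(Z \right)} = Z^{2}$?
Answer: $\frac{443241}{106} \approx 4181.5$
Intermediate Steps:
$f{\left(U \right)} = \frac{6 + U}{57 + U}$ ($f{\left(U \right)} = \frac{U + 6}{U + 57} = \frac{6 + U}{57 + U}$)
$4181 + f{\left(x{\left(-7 \right)} \right)} = 4181 + \frac{6 + \left(-7\right)^{2}}{57 + \left(-7\right)^{2}} = 4181 + \frac{6 + 49}{57 + 49} = 4181 + \frac{1}{106} \cdot 55 = 4181 + \frac{55}{106} = \frac{443241}{106}$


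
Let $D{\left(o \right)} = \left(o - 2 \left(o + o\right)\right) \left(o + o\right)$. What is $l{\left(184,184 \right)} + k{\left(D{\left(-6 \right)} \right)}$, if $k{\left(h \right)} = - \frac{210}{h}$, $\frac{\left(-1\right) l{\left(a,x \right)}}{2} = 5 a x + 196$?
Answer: $- \frac{12202237}{36} \approx -3.3895 \cdot 10^{5}$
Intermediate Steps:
$l{\left(a,x \right)} = -392 - 10 a x$ ($l{\left(a,x \right)} = - 2 \left(5 a x + 196\right) = - 2 \left(196 + 5 a x\right) = -392 - 10 a x$)
$D{\left(o \right)} = - 6 o^{2}$ ($D{\left(o \right)} = \left(o - 2 \cdot 2 o\right) 2 o = \left(o - 4 o\right) 2 o = - 3 o 2 o = - 6 o^{2}$)
$l{\left(184,184 \right)} + k{\left(D{\left(-6 \right)} \right)} = \left(-392 - 1840 \cdot 184\right) - \frac{210}{\left(-6\right) \left(-6\right)^{2}} = \left(-392 - 338560\right) - \frac{210}{\left(-6\right) 36} = -338952 - \frac{210}{-216} = -338952 - - \frac{35}{36} = -338952 + \frac{35}{36} = - \frac{12202237}{36}$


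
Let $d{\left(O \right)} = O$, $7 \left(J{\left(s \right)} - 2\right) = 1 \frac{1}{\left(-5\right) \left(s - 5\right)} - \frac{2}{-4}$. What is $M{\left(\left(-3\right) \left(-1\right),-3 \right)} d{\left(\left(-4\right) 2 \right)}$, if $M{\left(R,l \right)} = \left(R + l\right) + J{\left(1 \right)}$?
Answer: $- \frac{582}{35} \approx -16.629$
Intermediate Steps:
$J{\left(s \right)} = \frac{29}{14} + \frac{1}{7 \left(25 - 5 s\right)}$ ($J{\left(s \right)} = 2 + \frac{1 \frac{1}{\left(-5\right) \left(s - 5\right)} - \frac{2}{-4}}{7} = 2 + \frac{1 \frac{1}{\left(-5\right) \left(-5 + s\right)} - - \frac{1}{2}}{7} = 2 + \frac{1 \frac{1}{25 - 5 s} + \frac{1}{2}}{7} = 2 + \frac{\frac{1}{25 - 5 s} + \frac{1}{2}}{7} = 2 + \frac{\frac{1}{2} + \frac{1}{25 - 5 s}}{7} = 2 + \left(\frac{1}{14} + \frac{1}{7 \left(25 - 5 s\right)}\right) = \frac{29}{14} + \frac{1}{7 \left(25 - 5 s\right)}$)
$M{\left(R,l \right)} = \frac{291}{140} + R + l$ ($M{\left(R,l \right)} = \left(R + l\right) + \frac{-727 + 145 \cdot 1}{70 \left(-5 + 1\right)} = \left(R + l\right) + \frac{-727 + 145}{70 \left(-4\right)} = \left(R + l\right) + \frac{1}{70} \left(- \frac{1}{4}\right) \left(-582\right) = \left(R + l\right) + \frac{291}{140} = \frac{291}{140} + R + l$)
$M{\left(\left(-3\right) \left(-1\right),-3 \right)} d{\left(\left(-4\right) 2 \right)} = \left(\frac{291}{140} - -3 - 3\right) \left(\left(-4\right) 2\right) = \left(\frac{291}{140} + 3 - 3\right) \left(-8\right) = \frac{291}{140} \left(-8\right) = - \frac{582}{35}$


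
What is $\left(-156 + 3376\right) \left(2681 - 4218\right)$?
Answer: $-4949140$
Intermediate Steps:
$\left(-156 + 3376\right) \left(2681 - 4218\right) = 3220 \left(-1537\right) = -4949140$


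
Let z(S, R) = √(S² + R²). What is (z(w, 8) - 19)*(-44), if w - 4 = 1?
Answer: 836 - 44*√89 ≈ 420.90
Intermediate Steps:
w = 5 (w = 4 + 1 = 5)
z(S, R) = √(R² + S²)
(z(w, 8) - 19)*(-44) = (√(8² + 5²) - 19)*(-44) = (√(64 + 25) - 19)*(-44) = (√89 - 19)*(-44) = (-19 + √89)*(-44) = 836 - 44*√89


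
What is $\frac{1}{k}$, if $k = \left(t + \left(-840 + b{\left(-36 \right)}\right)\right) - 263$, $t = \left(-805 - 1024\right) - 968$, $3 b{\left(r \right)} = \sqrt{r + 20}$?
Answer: $- \frac{8775}{34222504} - \frac{3 i}{34222504} \approx -0.00025641 - 8.7662 \cdot 10^{-8} i$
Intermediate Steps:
$b{\left(r \right)} = \frac{\sqrt{20 + r}}{3}$ ($b{\left(r \right)} = \frac{\sqrt{r + 20}}{3} = \frac{\sqrt{20 + r}}{3}$)
$t = -2797$ ($t = -1829 - 968 = -2797$)
$k = -3900 + \frac{4 i}{3}$ ($k = \left(-2797 - \left(840 - \frac{\sqrt{20 - 36}}{3}\right)\right) - 263 = \left(-2797 - \left(840 - \frac{\sqrt{-16}}{3}\right)\right) - 263 = \left(-2797 - \left(840 - \frac{4 i}{3}\right)\right) - 263 = \left(-3637 + \frac{4 i}{3}\right) - 263 = -3900 + \frac{4 i}{3} \approx -3900.0 + 1.3333 i$)
$\frac{1}{k} = \frac{1}{-3900 + \frac{4 i}{3}} = \frac{9 \left(-3900 - \frac{4 i}{3}\right)}{136890016}$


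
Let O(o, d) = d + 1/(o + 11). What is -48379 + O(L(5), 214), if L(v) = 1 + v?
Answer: -818804/17 ≈ -48165.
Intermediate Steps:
O(o, d) = d + 1/(11 + o)
-48379 + O(L(5), 214) = -48379 + (1 + 11*214 + 214*(1 + 5))/(11 + (1 + 5)) = -48379 + (1 + 2354 + 214*6)/(11 + 6) = -48379 + (1 + 2354 + 1284)/17 = -48379 + (1/17)*3639 = -48379 + 3639/17 = -818804/17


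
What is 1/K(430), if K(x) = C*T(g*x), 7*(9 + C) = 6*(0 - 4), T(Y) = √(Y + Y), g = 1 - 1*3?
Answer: 7*I*√430/74820 ≈ 0.0019401*I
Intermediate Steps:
g = -2 (g = 1 - 3 = -2)
T(Y) = √2*√Y (T(Y) = √(2*Y) = √2*√Y)
C = -87/7 (C = -9 + (6*(0 - 4))/7 = -9 + (6*(-4))/7 = -9 + (⅐)*(-24) = -9 - 24/7 = -87/7 ≈ -12.429)
K(x) = -174*√(-x)/7 (K(x) = -87*√2*√(-2*x)/7 = -87*√2*√2*√(-x)/7 = -174*√(-x)/7)
1/K(430) = 1/(-174*I*√430/7) = 7*I*√430/74820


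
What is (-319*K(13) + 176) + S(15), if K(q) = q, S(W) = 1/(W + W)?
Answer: -119129/30 ≈ -3971.0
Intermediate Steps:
S(W) = 1/(2*W)
(-319*K(13) + 176) + S(15) = (-319*13 + 176) + (½)/15 = (-4147 + 176) + (½)*(1/15) = -3971 + 1/30 = -119129/30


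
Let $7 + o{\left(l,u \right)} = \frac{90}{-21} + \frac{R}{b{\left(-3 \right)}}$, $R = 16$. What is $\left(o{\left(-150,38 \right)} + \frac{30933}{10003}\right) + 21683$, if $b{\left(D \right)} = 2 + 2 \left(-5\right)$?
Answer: $\frac{216793085}{10003} \approx 21673.0$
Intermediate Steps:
$b{\left(D \right)} = -8$ ($b{\left(D \right)} = 2 - 10 = -8$)
$o{\left(l,u \right)} = - \frac{93}{7}$ ($o{\left(l,u \right)} = -7 + \left(\frac{90}{-21} + \frac{16}{-8}\right) = -7 + \left(90 \left(- \frac{1}{21}\right) + 16 \left(- \frac{1}{8}\right)\right) = -7 - \frac{44}{7} = - \frac{93}{7}$)
$\left(o{\left(-150,38 \right)} + \frac{30933}{10003}\right) + 21683 = \left(- \frac{93}{7} + \frac{30933}{10003}\right) + 21683 = \left(- \frac{93}{7} + 30933 \cdot \frac{1}{10003}\right) + 21683 = \left(- \frac{93}{7} + \frac{4419}{1429}\right) + 21683 = - \frac{101964}{10003} + 21683 = \frac{216793085}{10003}$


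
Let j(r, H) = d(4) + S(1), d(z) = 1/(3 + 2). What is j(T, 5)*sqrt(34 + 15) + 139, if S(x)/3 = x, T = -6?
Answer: 807/5 ≈ 161.40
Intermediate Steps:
S(x) = 3*x
d(z) = 1/5
j(r, H) = 16/5 (j(r, H) = 1/5 + 3*1 = 1/5 + 3 = 16/5)
j(T, 5)*sqrt(34 + 15) + 139 = 16*sqrt(34 + 15)/5 + 139 = 16*sqrt(49)/5 + 139 = (16/5)*7 + 139 = 112/5 + 139 = 807/5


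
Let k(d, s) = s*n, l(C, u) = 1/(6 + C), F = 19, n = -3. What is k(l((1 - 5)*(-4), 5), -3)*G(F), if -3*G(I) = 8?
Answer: -24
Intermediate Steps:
G(I) = -8/3 (G(I) = -⅓*8 = -8/3)
k(d, s) = -3*s (k(d, s) = s*(-3) = -3*s)
k(l((1 - 5)*(-4), 5), -3)*G(F) = -3*(-3)*(-8/3) = 9*(-8/3) = -24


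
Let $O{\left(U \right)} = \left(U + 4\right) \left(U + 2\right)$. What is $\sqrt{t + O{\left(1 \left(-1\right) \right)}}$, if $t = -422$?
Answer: $i \sqrt{419} \approx 20.469 i$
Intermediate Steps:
$O{\left(U \right)} = \left(2 + U\right) \left(4 + U\right)$ ($O{\left(U \right)} = \left(4 + U\right) \left(2 + U\right) = \left(2 + U\right) \left(4 + U\right)$)
$\sqrt{t + O{\left(1 \left(-1\right) \right)}} = \sqrt{-422 + \left(8 + \left(1 \left(-1\right)\right)^{2} + 6 \cdot 1 \left(-1\right)\right)} = \sqrt{-422 + \left(8 + \left(-1\right)^{2} + 6 \left(-1\right)\right)} = \sqrt{-422 + \left(8 + 1 - 6\right)} = \sqrt{-422 + 3} = \sqrt{-419} = i \sqrt{419}$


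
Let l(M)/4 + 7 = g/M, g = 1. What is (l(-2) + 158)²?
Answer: 16384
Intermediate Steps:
l(M) = -28 + 4/M (l(M) = -28 + 4*(1/M) = -28 + 4/M)
(l(-2) + 158)² = ((-28 + 4/(-2)) + 158)² = ((-28 + 4*(-½)) + 158)² = ((-28 - 2) + 158)² = (-30 + 158)² = 128² = 16384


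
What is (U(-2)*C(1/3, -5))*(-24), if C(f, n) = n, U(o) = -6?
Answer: -720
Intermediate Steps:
(U(-2)*C(1/3, -5))*(-24) = -6*(-5)*(-24) = 30*(-24) = -720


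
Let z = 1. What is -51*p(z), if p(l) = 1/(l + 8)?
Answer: -17/3 ≈ -5.6667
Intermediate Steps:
p(l) = 1/(8 + l)
-51*p(z) = -51/(8 + 1) = -51/9 = -51*⅑ = -17/3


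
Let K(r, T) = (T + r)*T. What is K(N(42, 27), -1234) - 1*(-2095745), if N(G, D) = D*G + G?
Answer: 2167317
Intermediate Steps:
N(G, D) = G + D*G
K(r, T) = T*(T + r)
K(N(42, 27), -1234) - 1*(-2095745) = -1234*(-1234 + 42*(1 + 27)) - 1*(-2095745) = -1234*(-1234 + 42*28) + 2095745 = -1234*(-1234 + 1176) + 2095745 = -1234*(-58) + 2095745 = 71572 + 2095745 = 2167317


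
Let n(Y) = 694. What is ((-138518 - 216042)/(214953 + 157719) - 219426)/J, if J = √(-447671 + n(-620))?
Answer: 1277723138*I*√446977/2602747071 ≈ 328.21*I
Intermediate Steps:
J = I*√446977 (J = √(-447671 + 694) = √(-446977) = I*√446977 ≈ 668.56*I)
((-138518 - 216042)/(214953 + 157719) - 219426)/J = ((-138518 - 216042)/(214953 + 157719) - 219426)/((I*√446977)) = (-354560/372672 - 219426)*(-I*√446977/446977) = (-354560*1/372672 - 219426)*(-I*√446977/446977) = (-5540/5823 - 219426)*(-I*√446977/446977) = -(-1277723138)*I*√446977/2602747071 = 1277723138*I*√446977/2602747071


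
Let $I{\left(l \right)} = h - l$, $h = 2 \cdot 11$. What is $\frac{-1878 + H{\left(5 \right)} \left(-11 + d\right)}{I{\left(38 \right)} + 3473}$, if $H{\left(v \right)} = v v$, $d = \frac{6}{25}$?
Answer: $- \frac{2147}{3457} \approx -0.62106$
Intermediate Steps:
$d = \frac{6}{25}$ ($d = 6 \cdot \frac{1}{25} = \frac{6}{25} \approx 0.24$)
$H{\left(v \right)} = v^{2}$
$h = 22$
$I{\left(l \right)} = 22 - l$
$\frac{-1878 + H{\left(5 \right)} \left(-11 + d\right)}{I{\left(38 \right)} + 3473} = \frac{-1878 + 5^{2} \left(-11 + \frac{6}{25}\right)}{\left(22 - 38\right) + 3473} = \frac{-1878 + 25 \left(- \frac{269}{25}\right)}{\left(22 - 38\right) + 3473} = \frac{-1878 - 269}{-16 + 3473} = - \frac{2147}{3457}$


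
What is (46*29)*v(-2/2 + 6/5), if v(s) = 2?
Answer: 2668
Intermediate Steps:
(46*29)*v(-2/2 + 6/5) = (46*29)*2 = 1334*2 = 2668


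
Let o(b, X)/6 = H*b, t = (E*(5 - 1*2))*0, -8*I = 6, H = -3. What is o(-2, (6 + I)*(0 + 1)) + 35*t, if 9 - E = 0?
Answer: 36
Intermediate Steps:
I = -3/4 (I = -1/8*6 = -3/4 ≈ -0.75000)
E = 9 (E = 9 - 1*0 = 9 + 0 = 9)
t = 0 (t = (9*(5 - 1*2))*0 = (9*(5 - 2))*0 = (9*3)*0 = 27*0 = 0)
o(b, X) = -18*b (o(b, X) = 6*(-3*b) = -18*b)
o(-2, (6 + I)*(0 + 1)) + 35*t = -18*(-2) + 35*0 = 36 + 0 = 36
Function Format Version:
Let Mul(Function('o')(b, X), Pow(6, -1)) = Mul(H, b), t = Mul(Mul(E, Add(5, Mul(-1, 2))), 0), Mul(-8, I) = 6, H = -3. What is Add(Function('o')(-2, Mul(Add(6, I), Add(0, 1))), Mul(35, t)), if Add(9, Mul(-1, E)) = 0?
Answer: 36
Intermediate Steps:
I = Rational(-3, 4) (I = Mul(Rational(-1, 8), 6) = Rational(-3, 4) ≈ -0.75000)
E = 9 (E = Add(9, Mul(-1, 0)) = Add(9, 0) = 9)
t = 0 (t = Mul(Mul(9, Add(5, Mul(-1, 2))), 0) = Mul(Mul(9, Add(5, -2)), 0) = Mul(Mul(9, 3), 0) = Mul(27, 0) = 0)
Function('o')(b, X) = Mul(-18, b) (Function('o')(b, X) = Mul(6, Mul(-3, b)) = Mul(-18, b))
Add(Function('o')(-2, Mul(Add(6, I), Add(0, 1))), Mul(35, t)) = Add(Mul(-18, -2), Mul(35, 0)) = Add(36, 0) = 36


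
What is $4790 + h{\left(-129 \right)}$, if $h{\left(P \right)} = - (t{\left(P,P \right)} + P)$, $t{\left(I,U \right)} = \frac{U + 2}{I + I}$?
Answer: $\frac{1268975}{258} \approx 4918.5$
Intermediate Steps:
$t{\left(I,U \right)} = \frac{2 + U}{2 I}$
$h{\left(P \right)} = - P - \frac{2 + P}{2 P}$ ($h{\left(P \right)} = - (\frac{2 + P}{2 P} + P) = - (P + \frac{2 + P}{2 P}) = - P - \frac{2 + P}{2 P}$)
$4790 + h{\left(-129 \right)} = 4790 - - \frac{33155}{258} = 4790 + \left(- \frac{1}{2} + 129 + \frac{1}{129}\right) = 4790 + \frac{33155}{258} = \frac{1268975}{258}$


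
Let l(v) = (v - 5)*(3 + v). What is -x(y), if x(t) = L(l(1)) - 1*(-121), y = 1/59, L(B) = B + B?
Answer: -89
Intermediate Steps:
l(v) = (-5 + v)*(3 + v)
L(B) = 2*B
y = 1/59 ≈ 0.016949
x(t) = 89 (x(t) = 2*(-15 + 1² - 2*1) - 1*(-121) = 2*(-15 + 1 - 2) + 121 = 2*(-16) + 121 = -32 + 121 = 89)
-x(y) = -1*89 = -89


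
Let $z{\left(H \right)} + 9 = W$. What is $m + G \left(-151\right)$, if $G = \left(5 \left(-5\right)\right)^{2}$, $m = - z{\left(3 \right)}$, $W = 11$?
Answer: $-94377$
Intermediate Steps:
$z{\left(H \right)} = 2$ ($z{\left(H \right)} = -9 + 11 = 2$)
$m = -2$ ($m = \left(-1\right) 2 = -2$)
$G = 625$ ($G = \left(-25\right)^{2} = 625$)
$m + G \left(-151\right) = -2 + 625 \left(-151\right) = -2 - 94375 = -94377$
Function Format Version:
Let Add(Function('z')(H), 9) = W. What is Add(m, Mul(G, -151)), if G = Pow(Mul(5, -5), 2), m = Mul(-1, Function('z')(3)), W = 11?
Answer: -94377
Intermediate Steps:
Function('z')(H) = 2 (Function('z')(H) = Add(-9, 11) = 2)
m = -2 (m = Mul(-1, 2) = -2)
G = 625 (G = Pow(-25, 2) = 625)
Add(m, Mul(G, -151)) = Add(-2, Mul(625, -151)) = Add(-2, -94375) = -94377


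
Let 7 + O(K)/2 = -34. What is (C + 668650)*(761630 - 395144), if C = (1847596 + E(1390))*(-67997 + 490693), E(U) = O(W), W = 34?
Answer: 286202640979151484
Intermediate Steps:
O(K) = -82 (O(K) = -14 + 2*(-34) = -14 - 68 = -82)
E(U) = -82
C = 780936777744 (C = (1847596 - 82)*(-67997 + 490693) = 1847514*422696 = 780936777744)
(C + 668650)*(761630 - 395144) = (780936777744 + 668650)*(761630 - 395144) = 780937446394*366486 = 286202640979151484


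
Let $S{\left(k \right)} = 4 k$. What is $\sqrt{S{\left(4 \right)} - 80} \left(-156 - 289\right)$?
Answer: $- 3560 i \approx - 3560.0 i$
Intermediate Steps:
$\sqrt{S{\left(4 \right)} - 80} \left(-156 - 289\right) = \sqrt{4 \cdot 4 - 80} \left(-156 - 289\right) = \sqrt{16 - 80} \left(-445\right) = \sqrt{-64} \left(-445\right) = 8 i \left(-445\right) = - 3560 i$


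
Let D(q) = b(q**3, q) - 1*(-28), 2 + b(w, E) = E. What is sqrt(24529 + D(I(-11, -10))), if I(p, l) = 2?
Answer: sqrt(24557) ≈ 156.71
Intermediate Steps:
b(w, E) = -2 + E
D(q) = 26 + q (D(q) = (-2 + q) - 1*(-28) = (-2 + q) + 28 = 26 + q)
sqrt(24529 + D(I(-11, -10))) = sqrt(24529 + (26 + 2)) = sqrt(24529 + 28) = sqrt(24557)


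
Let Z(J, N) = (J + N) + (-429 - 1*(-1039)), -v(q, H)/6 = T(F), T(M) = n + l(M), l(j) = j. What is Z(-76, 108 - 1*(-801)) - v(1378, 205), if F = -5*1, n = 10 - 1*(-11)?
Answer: 1539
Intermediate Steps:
n = 21 (n = 10 + 11 = 21)
F = -5
T(M) = 21 + M
v(q, H) = -96 (v(q, H) = -6*(21 - 5) = -6*16 = -96)
Z(J, N) = 610 + J + N (Z(J, N) = (J + N) + (-429 + 1039) = (J + N) + 610 = 610 + J + N)
Z(-76, 108 - 1*(-801)) - v(1378, 205) = (610 - 76 + (108 - 1*(-801))) - 1*(-96) = (610 - 76 + (108 + 801)) + 96 = (610 - 76 + 909) + 96 = 1443 + 96 = 1539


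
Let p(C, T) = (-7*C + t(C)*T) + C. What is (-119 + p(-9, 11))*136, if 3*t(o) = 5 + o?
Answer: -32504/3 ≈ -10835.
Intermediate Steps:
t(o) = 5/3 + o/3 (t(o) = (5 + o)/3 = 5/3 + o/3)
p(C, T) = -6*C + T*(5/3 + C/3) (p(C, T) = (-7*C + (5/3 + C/3)*T) + C = (-7*C + T*(5/3 + C/3)) + C = -6*C + T*(5/3 + C/3))
(-119 + p(-9, 11))*136 = (-119 + (-6*(-9) + (⅓)*11*(5 - 9)))*136 = (-119 + (54 + (⅓)*11*(-4)))*136 = (-119 + (54 - 44/3))*136 = (-119 + 118/3)*136 = -239/3*136 = -32504/3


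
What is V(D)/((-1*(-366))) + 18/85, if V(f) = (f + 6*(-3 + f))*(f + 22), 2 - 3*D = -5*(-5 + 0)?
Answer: -726533/279990 ≈ -2.5949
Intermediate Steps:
D = -23/3 (D = ⅔ - (-5)*(-5 + 0)/3 = ⅔ - (-5)*(-5)/3 = ⅔ - ⅓*25 = ⅔ - 25/3 = -23/3 ≈ -7.6667)
V(f) = (-18 + 7*f)*(22 + f) (V(f) = (f + (-18 + 6*f))*(22 + f) = (-18 + 7*f)*(22 + f))
V(D)/((-1*(-366))) + 18/85 = (-396 + 7*(-23/3)² + 136*(-23/3))/((-1*(-366))) + 18/85 = (-396 + 7*(529/9) - 3128/3)/366 + 18*(1/85) = (-396 + 3703/9 - 3128/3)*(1/366) + 18/85 = -9245/9*1/366 + 18/85 = -9245/3294 + 18/85 = -726533/279990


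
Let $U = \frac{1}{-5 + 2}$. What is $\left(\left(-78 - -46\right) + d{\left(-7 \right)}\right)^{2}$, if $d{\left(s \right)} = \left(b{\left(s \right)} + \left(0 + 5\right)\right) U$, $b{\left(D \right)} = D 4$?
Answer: $\frac{5329}{9} \approx 592.11$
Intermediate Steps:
$U = - \frac{1}{3}$ ($U = \frac{1}{-3} = - \frac{1}{3} \approx -0.33333$)
$b{\left(D \right)} = 4 D$
$d{\left(s \right)} = - \frac{5}{3} - \frac{4 s}{3}$ ($d{\left(s \right)} = \left(4 s + \left(0 + 5\right)\right) \left(- \frac{1}{3}\right) = \left(4 s + 5\right) \left(- \frac{1}{3}\right) = \left(5 + 4 s\right) \left(- \frac{1}{3}\right) = - \frac{5}{3} - \frac{4 s}{3}$)
$\left(\left(-78 - -46\right) + d{\left(-7 \right)}\right)^{2} = \left(\left(-78 - -46\right) - - \frac{23}{3}\right)^{2} = \left(\left(-78 + 46\right) + \left(- \frac{5}{3} + \frac{28}{3}\right)\right)^{2} = \left(-32 + \frac{23}{3}\right)^{2} = \left(- \frac{73}{3}\right)^{2} = \frac{5329}{9}$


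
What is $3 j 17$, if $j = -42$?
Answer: $-2142$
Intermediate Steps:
$3 j 17 = 3 \left(-42\right) 17 = \left(-126\right) 17 = -2142$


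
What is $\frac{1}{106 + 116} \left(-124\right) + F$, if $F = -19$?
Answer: $- \frac{2171}{111} \approx -19.559$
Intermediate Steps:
$\frac{1}{106 + 116} \left(-124\right) + F = \frac{1}{106 + 116} \left(-124\right) - 19 = \frac{1}{222} \left(-124\right) - 19 = - \frac{62}{111} - 19 = - \frac{2171}{111}$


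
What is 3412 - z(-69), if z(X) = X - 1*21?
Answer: 3502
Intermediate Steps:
z(X) = -21 + X (z(X) = X - 21 = -21 + X)
3412 - z(-69) = 3412 - (-21 - 69) = 3412 - 1*(-90) = 3412 + 90 = 3502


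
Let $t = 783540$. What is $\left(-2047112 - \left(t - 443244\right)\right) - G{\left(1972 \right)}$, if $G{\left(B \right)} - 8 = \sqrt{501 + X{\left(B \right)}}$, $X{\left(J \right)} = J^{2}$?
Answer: $-2387416 - \sqrt{3889285} \approx -2.3894 \cdot 10^{6}$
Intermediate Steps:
$G{\left(B \right)} = 8 + \sqrt{501 + B^{2}}$
$\left(-2047112 - \left(t - 443244\right)\right) - G{\left(1972 \right)} = \left(-2047112 - \left(783540 - 443244\right)\right) - \left(8 + \sqrt{501 + 1972^{2}}\right) = \left(-2047112 - 340296\right) - \left(8 + \sqrt{501 + 3888784}\right) = \left(-2047112 - 340296\right) - \left(8 + \sqrt{3889285}\right) = -2387408 - \left(8 + \sqrt{3889285}\right) = -2387416 - \sqrt{3889285}$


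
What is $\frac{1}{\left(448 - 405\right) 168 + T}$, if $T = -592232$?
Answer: $- \frac{1}{585008} \approx -1.7094 \cdot 10^{-6}$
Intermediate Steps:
$\frac{1}{\left(448 - 405\right) 168 + T} = \frac{1}{\left(448 - 405\right) 168 - 592232} = \frac{1}{43 \cdot 168 - 592232} = \frac{1}{7224 - 592232} = \frac{1}{-585008} = - \frac{1}{585008}$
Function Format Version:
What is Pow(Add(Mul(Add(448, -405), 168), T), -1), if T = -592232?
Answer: Rational(-1, 585008) ≈ -1.7094e-6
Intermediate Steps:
Pow(Add(Mul(Add(448, -405), 168), T), -1) = Pow(Add(Mul(Add(448, -405), 168), -592232), -1) = Pow(Add(Mul(43, 168), -592232), -1) = Pow(Add(7224, -592232), -1) = Pow(-585008, -1) = Rational(-1, 585008)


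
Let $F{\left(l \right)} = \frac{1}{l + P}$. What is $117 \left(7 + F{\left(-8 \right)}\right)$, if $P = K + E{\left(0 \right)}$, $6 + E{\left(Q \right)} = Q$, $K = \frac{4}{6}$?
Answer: $\frac{32409}{40} \approx 810.22$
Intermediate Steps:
$K = \frac{2}{3}$ ($K = 4 \cdot \frac{1}{6} = \frac{2}{3} \approx 0.66667$)
$E{\left(Q \right)} = -6 + Q$
$P = - \frac{16}{3}$ ($P = \frac{2}{3} + \left(-6 + 0\right) = \frac{2}{3} - 6 = - \frac{16}{3} \approx -5.3333$)
$F{\left(l \right)} = \frac{1}{- \frac{16}{3} + l}$ ($F{\left(l \right)} = \frac{1}{l - \frac{16}{3}} = \frac{1}{- \frac{16}{3} + l}$)
$117 \left(7 + F{\left(-8 \right)}\right) = 117 \left(7 + \frac{3}{-16 + 3 \left(-8\right)}\right) = 117 \left(7 + \frac{3}{-16 - 24}\right) = 117 \left(7 + \frac{3}{-40}\right) = 117 \left(7 + 3 \left(- \frac{1}{40}\right)\right) = 117 \left(7 - \frac{3}{40}\right) = 117 \cdot \frac{277}{40} = \frac{32409}{40}$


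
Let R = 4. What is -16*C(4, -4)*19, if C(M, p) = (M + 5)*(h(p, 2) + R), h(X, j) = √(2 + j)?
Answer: -16416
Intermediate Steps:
C(M, p) = 30 + 6*M (C(M, p) = (M + 5)*(√(2 + 2) + 4) = (5 + M)*(√4 + 4) = (5 + M)*(2 + 4) = (5 + M)*6 = 30 + 6*M)
-16*C(4, -4)*19 = -16*(30 + 6*4)*19 = -16*(30 + 24)*19 = -16*54*19 = -864*19 = -16416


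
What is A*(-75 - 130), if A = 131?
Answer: -26855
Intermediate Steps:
A*(-75 - 130) = 131*(-75 - 130) = 131*(-205) = -26855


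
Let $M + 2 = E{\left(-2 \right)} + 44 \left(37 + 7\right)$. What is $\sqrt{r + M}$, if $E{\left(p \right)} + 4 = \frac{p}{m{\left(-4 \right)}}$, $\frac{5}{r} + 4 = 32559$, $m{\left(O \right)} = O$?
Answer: $\frac{\sqrt{327359706406}}{13022} \approx 43.937$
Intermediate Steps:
$r = \frac{1}{6511}$ ($r = \frac{5}{-4 + 32559} = \frac{5}{32555} = 5 \cdot \frac{1}{32555} = \frac{1}{6511} \approx 0.00015359$)
$E{\left(p \right)} = -4 - \frac{p}{4}$ ($E{\left(p \right)} = -4 + \frac{p}{-4} = -4 + p \left(- \frac{1}{4}\right) = -4 - \frac{p}{4}$)
$M = \frac{3861}{2}$ ($M = -2 + \left(\left(-4 - - \frac{1}{2}\right) + 44 \left(37 + 7\right)\right) = -2 + \left(\left(-4 + \frac{1}{2}\right) + 44 \cdot 44\right) = -2 + \left(- \frac{7}{2} + 1936\right) = -2 + \frac{3865}{2} = \frac{3861}{2} \approx 1930.5$)
$\sqrt{r + M} = \sqrt{\frac{1}{6511} + \frac{3861}{2}} = \sqrt{\frac{25138973}{13022}} = \frac{\sqrt{327359706406}}{13022}$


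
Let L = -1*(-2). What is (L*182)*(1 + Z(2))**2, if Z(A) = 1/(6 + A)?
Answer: 7371/16 ≈ 460.69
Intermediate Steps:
L = 2
(L*182)*(1 + Z(2))**2 = (2*182)*(1 + 1/(6 + 2))**2 = 364*(1 + 1/8)**2 = 364*(9/8)**2 = 364*(81/64) = 7371/16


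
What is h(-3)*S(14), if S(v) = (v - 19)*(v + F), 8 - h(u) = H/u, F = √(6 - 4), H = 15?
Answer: -910 - 65*√2 ≈ -1001.9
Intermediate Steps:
F = √2 ≈ 1.4142
h(u) = 8 - 15/u
S(v) = (-19 + v)*(v + √2) (S(v) = (v - 19)*(v + √2) = (-19 + v)*(v + √2))
h(-3)*S(14) = (8 - 15/(-3))*(14² - 19*14 - 19*√2 + 14*√2) = (8 - 15*(-⅓))*(196 - 266 - 19*√2 + 14*√2) = (8 + 5)*(-70 - 5*√2) = 13*(-70 - 5*√2) = -910 - 65*√2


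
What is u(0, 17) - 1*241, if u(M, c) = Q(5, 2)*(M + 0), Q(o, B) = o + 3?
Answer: -241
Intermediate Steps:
Q(o, B) = 3 + o
u(M, c) = 8*M (u(M, c) = (3 + 5)*(M + 0) = 8*M)
u(0, 17) - 1*241 = 8*0 - 1*241 = 0 - 241 = -241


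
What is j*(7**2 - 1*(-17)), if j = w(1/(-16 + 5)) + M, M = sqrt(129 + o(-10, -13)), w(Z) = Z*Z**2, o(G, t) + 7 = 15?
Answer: -6/121 + 66*sqrt(137) ≈ 772.46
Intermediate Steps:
o(G, t) = 8 (o(G, t) = -7 + 15 = 8)
w(Z) = Z**3
M = sqrt(137) (M = sqrt(129 + 8) = sqrt(137) ≈ 11.705)
j = -1/1331 + sqrt(137) (j = (1/(-16 + 5))**3 + sqrt(137) = (1/(-11))**3 + sqrt(137) = (-1/11)**3 + sqrt(137) = -1/1331 + sqrt(137) ≈ 11.704)
j*(7**2 - 1*(-17)) = (-1/1331 + sqrt(137))*(7**2 - 1*(-17)) = (-1/1331 + sqrt(137))*(49 + 17) = (-1/1331 + sqrt(137))*66 = -6/121 + 66*sqrt(137)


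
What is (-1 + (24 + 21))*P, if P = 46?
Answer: 2024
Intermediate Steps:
(-1 + (24 + 21))*P = (-1 + (24 + 21))*46 = (-1 + 45)*46 = 44*46 = 2024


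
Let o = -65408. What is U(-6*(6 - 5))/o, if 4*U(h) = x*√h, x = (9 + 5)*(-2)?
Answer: I*√6/9344 ≈ 0.00026215*I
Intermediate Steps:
x = -28 (x = 14*(-2) = -28)
U(h) = -7*√h (U(h) = (-28*√h)/4 = -7*√h)
U(-6*(6 - 5))/o = -7*I*√6*√(6 - 5)/(-65408) = -7*I*√6*(-1/65408) = I*√6/9344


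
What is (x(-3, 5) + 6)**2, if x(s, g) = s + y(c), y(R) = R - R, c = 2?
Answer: 9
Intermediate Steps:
y(R) = 0
x(s, g) = s (x(s, g) = s + 0 = s)
(x(-3, 5) + 6)**2 = (-3 + 6)**2 = 3**2 = 9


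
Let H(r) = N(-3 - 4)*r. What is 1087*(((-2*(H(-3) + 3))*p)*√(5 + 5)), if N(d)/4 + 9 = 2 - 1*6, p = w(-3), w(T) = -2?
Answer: 691332*√10 ≈ 2.1862e+6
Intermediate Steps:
p = -2
N(d) = -52 (N(d) = -36 + 4*(2 - 1*6) = -36 + 4*(2 - 6) = -36 + 4*(-4) = -36 - 16 = -52)
H(r) = -52*r
1087*(((-2*(H(-3) + 3))*p)*√(5 + 5)) = 1087*((-2*(-52*(-3) + 3)*(-2))*√(5 + 5)) = 1087*((-2*(156 + 3)*(-2))*√10) = 1087*((-2*159*(-2))*√10) = 1087*((-318*(-2))*√10) = 1087*(636*√10) = 691332*√10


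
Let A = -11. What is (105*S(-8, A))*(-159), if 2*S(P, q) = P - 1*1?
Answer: 150255/2 ≈ 75128.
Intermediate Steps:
S(P, q) = -½ + P/2 (S(P, q) = (P - 1*1)/2 = (P - 1)/2 = (-1 + P)/2 = -½ + P/2)
(105*S(-8, A))*(-159) = (105*(-½ + (½)*(-8)))*(-159) = (105*(-½ - 4))*(-159) = (105*(-9/2))*(-159) = -945/2*(-159) = 150255/2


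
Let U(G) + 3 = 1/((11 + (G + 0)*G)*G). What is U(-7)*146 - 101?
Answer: -113263/210 ≈ -539.35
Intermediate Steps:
U(G) = -3 + 1/(G*(11 + G²)) (U(G) = -3 + 1/((11 + (G + 0)*G)*G) = -3 + 1/((11 + G*G)*G) = -3 + 1/((11 + G²)*G) = -3 + 1/(G*(11 + G²)))
U(-7)*146 - 101 = ((1 - 33*(-7) - 3*(-7)³)/((-7)*(11 + (-7)²)))*146 - 101 = -(1 + 231 - 3*(-343))/(7*(11 + 49))*146 - 101 = -⅐*(1 + 231 + 1029)/60*146 - 101 = -⅐*1/60*1261*146 - 101 = -1261/420*146 - 101 = -92053/210 - 101 = -113263/210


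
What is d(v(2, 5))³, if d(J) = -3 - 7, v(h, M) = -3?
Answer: -1000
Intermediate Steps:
d(J) = -10
d(v(2, 5))³ = (-10)³ = -1000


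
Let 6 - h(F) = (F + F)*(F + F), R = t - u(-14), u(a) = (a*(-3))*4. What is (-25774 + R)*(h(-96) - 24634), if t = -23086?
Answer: 3014829776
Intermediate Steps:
u(a) = -12*a (u(a) = -3*a*4 = -12*a)
R = -23254 (R = -23086 - (-12)*(-14) = -23086 - 1*168 = -23086 - 168 = -23254)
h(F) = 6 - 4*F² (h(F) = 6 - (F + F)*(F + F) = 6 - 2*F*2*F = 6 - 4*F²)
(-25774 + R)*(h(-96) - 24634) = (-25774 - 23254)*((6 - 4*(-96)²) - 24634) = -49028*((6 - 4*9216) - 24634) = -49028*((6 - 36864) - 24634) = -49028*(-36858 - 24634) = -49028*(-61492) = 3014829776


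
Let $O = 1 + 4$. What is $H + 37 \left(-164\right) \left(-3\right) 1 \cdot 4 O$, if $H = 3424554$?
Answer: $3788634$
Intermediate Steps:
$O = 5$
$H + 37 \left(-164\right) \left(-3\right) 1 \cdot 4 O = 3424554 + 37 \left(-164\right) \left(-3\right) 1 \cdot 4 \cdot 5 = 3424554 - 6068 \left(-3\right) 4 \cdot 5 = 3424554 - 6068 \left(\left(-12\right) 5\right) = 3424554 - -364080 = 3424554 + 364080 = 3788634$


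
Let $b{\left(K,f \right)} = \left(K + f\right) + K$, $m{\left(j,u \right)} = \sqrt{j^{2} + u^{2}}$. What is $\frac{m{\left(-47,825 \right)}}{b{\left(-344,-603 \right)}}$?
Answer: $- \frac{\sqrt{682834}}{1291} \approx -0.64008$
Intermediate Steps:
$b{\left(K,f \right)} = f + 2 K$
$\frac{m{\left(-47,825 \right)}}{b{\left(-344,-603 \right)}} = \frac{\sqrt{\left(-47\right)^{2} + 825^{2}}}{-603 + 2 \left(-344\right)} = \frac{\sqrt{2209 + 680625}}{-603 - 688} = \frac{\sqrt{682834}}{-1291} = \sqrt{682834} \left(- \frac{1}{1291}\right) = - \frac{\sqrt{682834}}{1291}$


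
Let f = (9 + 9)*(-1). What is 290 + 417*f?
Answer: -7216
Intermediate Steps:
f = -18 (f = 18*(-1) = -18)
290 + 417*f = 290 + 417*(-18) = 290 - 7506 = -7216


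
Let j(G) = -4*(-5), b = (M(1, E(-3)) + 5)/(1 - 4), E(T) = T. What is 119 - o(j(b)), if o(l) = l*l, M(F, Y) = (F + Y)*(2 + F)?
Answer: -281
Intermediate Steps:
M(F, Y) = (2 + F)*(F + Y)
b = 1/3 (b = ((1**2 + 2*1 + 2*(-3) + 1*(-3)) + 5)/(1 - 4) = ((1 + 2 - 6 - 3) + 5)/(-3) = (-6 + 5)*(-1/3) = -1*(-1/3) = 1/3 ≈ 0.33333)
j(G) = 20
o(l) = l**2
119 - o(j(b)) = 119 - 1*20**2 = 119 - 1*400 = 119 - 400 = -281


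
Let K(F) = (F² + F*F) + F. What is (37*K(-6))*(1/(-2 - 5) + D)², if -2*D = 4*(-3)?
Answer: 4105002/49 ≈ 83776.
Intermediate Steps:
D = 6 (D = -2*(-3) = -½*(-12) = 6)
K(F) = F + 2*F² (K(F) = (F² + F²) + F = 2*F² + F = F + 2*F²)
(37*K(-6))*(1/(-2 - 5) + D)² = (37*(-6*(1 + 2*(-6))))*(1/(-2 - 5) + 6)² = (37*(-6*(1 - 12)))*(1/(-7) + 6)² = (37*(-6*(-11)))*(-⅐ + 6)² = (37*66)*(41/7)² = 2442*(1681/49) = 4105002/49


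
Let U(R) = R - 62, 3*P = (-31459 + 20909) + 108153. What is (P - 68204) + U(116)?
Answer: -106847/3 ≈ -35616.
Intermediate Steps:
P = 97603/3 (P = ((-31459 + 20909) + 108153)/3 = (-10550 + 108153)/3 = (⅓)*97603 = 97603/3 ≈ 32534.)
U(R) = -62 + R
(P - 68204) + U(116) = (97603/3 - 68204) + (-62 + 116) = -107009/3 + 54 = -106847/3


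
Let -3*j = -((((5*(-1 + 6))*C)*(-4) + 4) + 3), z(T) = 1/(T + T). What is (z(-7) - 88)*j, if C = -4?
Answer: -167277/14 ≈ -11948.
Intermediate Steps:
z(T) = 1/(2*T)
j = 407/3 (j = -(-1)*((((5*(-1 + 6))*(-4))*(-4) + 4) + 3)/3 = -(-1)*((((5*5)*(-4))*(-4) + 4) + 3)/3 = -(-1)*(((25*(-4))*(-4) + 4) + 3)/3 = -(-1)*((-100*(-4) + 4) + 3)/3 = -(-1)*((400 + 4) + 3)/3 = -(-1)*(404 + 3)/3 = -(-1)*407/3 = -⅓*(-407) = 407/3 ≈ 135.67)
(z(-7) - 88)*j = ((½)/(-7) - 88)*(407/3) = ((½)*(-⅐) - 88)*(407/3) = (-1/14 - 88)*(407/3) = -1233/14*407/3 = -167277/14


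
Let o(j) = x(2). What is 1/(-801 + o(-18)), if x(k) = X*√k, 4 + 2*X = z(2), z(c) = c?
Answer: -801/641599 + √2/641599 ≈ -0.0012462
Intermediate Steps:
X = -1 (X = -2 + (½)*2 = -2 + 1 = -1)
x(k) = -√k
o(j) = -√2
1/(-801 + o(-18)) = 1/(-801 - √2)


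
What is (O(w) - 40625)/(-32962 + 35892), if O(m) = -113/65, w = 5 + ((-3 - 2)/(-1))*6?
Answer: -1320369/95225 ≈ -13.866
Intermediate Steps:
w = 35 (w = 5 - 5*(-1)*6 = 5 + 5*6 = 5 + 30 = 35)
O(m) = -113/65 (O(m) = -113*1/65 = -113/65)
(O(w) - 40625)/(-32962 + 35892) = (-113/65 - 40625)/(-32962 + 35892) = -2640738/65/2930 = -2640738/65*1/2930 = -1320369/95225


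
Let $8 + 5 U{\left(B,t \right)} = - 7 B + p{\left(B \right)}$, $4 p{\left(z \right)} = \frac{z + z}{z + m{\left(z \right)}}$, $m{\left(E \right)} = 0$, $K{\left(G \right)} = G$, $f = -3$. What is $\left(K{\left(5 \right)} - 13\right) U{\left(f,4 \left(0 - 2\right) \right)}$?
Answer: $- \frac{108}{5} \approx -21.6$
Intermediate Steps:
$p{\left(z \right)} = \frac{1}{2}$ ($p{\left(z \right)} = \frac{\left(z + z\right) \frac{1}{z + 0}}{4} = \frac{2 z \frac{1}{z}}{4} = \frac{1}{4} \cdot 2 = \frac{1}{2}$)
$U{\left(B,t \right)} = - \frac{3}{2} - \frac{7 B}{5}$ ($U{\left(B,t \right)} = - \frac{8}{5} + \frac{- 7 B + \frac{1}{2}}{5} = - \frac{8}{5} + \frac{\frac{1}{2} - 7 B}{5} = - \frac{8}{5} - \left(- \frac{1}{10} + \frac{7 B}{5}\right) = - \frac{3}{2} - \frac{7 B}{5}$)
$\left(K{\left(5 \right)} - 13\right) U{\left(f,4 \left(0 - 2\right) \right)} = \left(5 - 13\right) \left(- \frac{3}{2} - - \frac{21}{5}\right) = \left(5 - 13\right) \left(- \frac{3}{2} + \frac{21}{5}\right) = \left(-8\right) \frac{27}{10} = - \frac{108}{5}$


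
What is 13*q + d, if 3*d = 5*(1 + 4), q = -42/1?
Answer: -1613/3 ≈ -537.67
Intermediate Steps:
q = -42 ≈ -42.000
d = 25/3 (d = (5*(1 + 4))/3 = (5*5)/3 = (1/3)*25 = 25/3 ≈ 8.3333)
13*q + d = 13*(-42) + 25/3 = -546 + 25/3 = -1613/3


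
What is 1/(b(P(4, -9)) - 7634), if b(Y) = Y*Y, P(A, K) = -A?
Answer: -1/7618 ≈ -0.00013127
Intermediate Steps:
b(Y) = Y²
1/(b(P(4, -9)) - 7634) = 1/((-1*4)² - 7634) = 1/((-4)² - 7634) = 1/(16 - 7634) = 1/(-7618) = -1/7618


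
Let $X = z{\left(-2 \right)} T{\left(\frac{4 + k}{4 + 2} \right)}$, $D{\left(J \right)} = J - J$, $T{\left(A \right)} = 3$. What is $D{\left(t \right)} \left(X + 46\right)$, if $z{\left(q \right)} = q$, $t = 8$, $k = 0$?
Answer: $0$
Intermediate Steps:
$D{\left(J \right)} = 0$
$X = -6$ ($X = \left(-2\right) 3 = -6$)
$D{\left(t \right)} \left(X + 46\right) = 0 \left(-6 + 46\right) = 0 \cdot 40 = 0$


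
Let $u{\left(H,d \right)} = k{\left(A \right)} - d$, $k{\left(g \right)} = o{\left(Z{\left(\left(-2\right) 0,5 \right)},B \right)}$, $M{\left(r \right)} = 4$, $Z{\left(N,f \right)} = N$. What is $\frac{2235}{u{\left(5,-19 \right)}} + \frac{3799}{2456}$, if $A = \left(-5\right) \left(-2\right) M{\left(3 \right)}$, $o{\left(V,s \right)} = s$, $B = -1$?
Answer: $\frac{926257}{7368} \approx 125.71$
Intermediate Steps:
$A = 40$ ($A = \left(-5\right) \left(-2\right) 4 = 10 \cdot 4 = 40$)
$k{\left(g \right)} = -1$
$u{\left(H,d \right)} = -1 - d$
$\frac{2235}{u{\left(5,-19 \right)}} + \frac{3799}{2456} = \frac{2235}{-1 - -19} + \frac{3799}{2456} = \frac{2235}{-1 + 19} + 3799 \cdot \frac{1}{2456} = \frac{2235}{18} + \frac{3799}{2456} = 2235 \cdot \frac{1}{18} + \frac{3799}{2456} = \frac{745}{6} + \frac{3799}{2456} = \frac{926257}{7368}$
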